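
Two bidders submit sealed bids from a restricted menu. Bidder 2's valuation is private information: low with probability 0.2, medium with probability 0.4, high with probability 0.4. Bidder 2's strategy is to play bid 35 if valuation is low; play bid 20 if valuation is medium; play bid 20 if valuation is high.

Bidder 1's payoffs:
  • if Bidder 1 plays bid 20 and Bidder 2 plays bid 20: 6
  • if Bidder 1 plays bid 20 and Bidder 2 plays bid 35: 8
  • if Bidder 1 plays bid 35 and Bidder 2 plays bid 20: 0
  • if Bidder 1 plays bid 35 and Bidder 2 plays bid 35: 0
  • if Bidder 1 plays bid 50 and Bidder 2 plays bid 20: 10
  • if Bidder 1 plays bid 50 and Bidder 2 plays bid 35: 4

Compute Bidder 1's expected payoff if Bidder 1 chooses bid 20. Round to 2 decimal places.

6.40

E[bid 20] = 0.2·8 + 0.4·6 + 0.4·6 = 1.6 + 2.4 + 2.4 = 6.4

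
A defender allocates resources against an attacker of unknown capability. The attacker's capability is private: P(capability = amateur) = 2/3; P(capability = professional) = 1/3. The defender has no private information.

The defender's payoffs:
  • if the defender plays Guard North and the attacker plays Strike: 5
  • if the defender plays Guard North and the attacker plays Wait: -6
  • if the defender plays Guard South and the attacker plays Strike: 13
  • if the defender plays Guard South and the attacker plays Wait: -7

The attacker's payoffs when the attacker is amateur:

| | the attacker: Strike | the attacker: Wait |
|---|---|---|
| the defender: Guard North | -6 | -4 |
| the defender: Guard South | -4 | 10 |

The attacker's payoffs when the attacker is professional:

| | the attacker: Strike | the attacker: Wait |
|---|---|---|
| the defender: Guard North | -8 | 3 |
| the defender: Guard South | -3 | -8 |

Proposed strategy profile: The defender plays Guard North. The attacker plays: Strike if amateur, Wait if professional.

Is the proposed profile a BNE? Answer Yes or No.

No

The defender plays Guard North: E[Guard North] = 2/3·(5) + 1/3·(-6) = 4/3; E[Guard South] = 19/3. Not best-responding. ✗
The attacker (capability amateur), facing Guard North: Strike gives -6, Wait gives -4. Proposed Strike is not best — profitable deviation exists. ✗
The attacker (capability professional), facing Guard North: Strike gives -8, Wait gives 3. Proposed Wait is best. ✓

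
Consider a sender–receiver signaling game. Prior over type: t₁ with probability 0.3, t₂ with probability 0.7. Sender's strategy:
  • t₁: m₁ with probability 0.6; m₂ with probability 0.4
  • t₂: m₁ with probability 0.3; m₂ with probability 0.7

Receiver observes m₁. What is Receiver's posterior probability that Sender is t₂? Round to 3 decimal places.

0.538

Apply Bayes' rule using the sender's strategy as the likelihood.
P(m₁) = 0.3·0.6 + 0.7·0.3 = 0.39
P(t₂ | m₁) = (0.7·0.3) / 0.39 = 0.21 / 0.39 = 0.538462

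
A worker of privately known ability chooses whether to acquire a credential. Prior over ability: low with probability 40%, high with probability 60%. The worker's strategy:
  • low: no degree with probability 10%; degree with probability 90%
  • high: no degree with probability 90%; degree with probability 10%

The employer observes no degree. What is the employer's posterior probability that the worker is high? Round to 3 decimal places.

Apply Bayes' rule using the sender's strategy as the likelihood.
P(no degree) = 0.4·0.1 + 0.6·0.9 = 0.58
P(high | no degree) = (0.6·0.9) / 0.58 = 0.54 / 0.58 = 0.931034

0.931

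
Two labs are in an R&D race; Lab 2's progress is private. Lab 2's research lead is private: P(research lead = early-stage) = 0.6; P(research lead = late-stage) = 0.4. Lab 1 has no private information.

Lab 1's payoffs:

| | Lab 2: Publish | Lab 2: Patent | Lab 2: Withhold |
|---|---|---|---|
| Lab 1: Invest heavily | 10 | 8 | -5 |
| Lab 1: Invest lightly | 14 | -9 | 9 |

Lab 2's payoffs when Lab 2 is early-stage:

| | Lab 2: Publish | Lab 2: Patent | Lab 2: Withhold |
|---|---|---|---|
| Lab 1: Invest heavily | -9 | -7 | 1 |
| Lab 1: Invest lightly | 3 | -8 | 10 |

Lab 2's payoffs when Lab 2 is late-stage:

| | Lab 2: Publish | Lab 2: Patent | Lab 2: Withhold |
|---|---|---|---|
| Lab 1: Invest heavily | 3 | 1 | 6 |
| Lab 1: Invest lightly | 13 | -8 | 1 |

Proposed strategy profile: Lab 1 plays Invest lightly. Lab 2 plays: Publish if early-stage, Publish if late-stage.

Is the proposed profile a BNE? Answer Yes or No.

No

Lab 1 plays Invest lightly: E[Invest lightly] = 0.6·(14) + 0.4·(14) = 14; E[Invest heavily] = 10. Best-responding. ✓
Lab 2 (research lead early-stage), facing Invest lightly: Publish gives 3, Patent gives -8, Withhold gives 10. Proposed Publish is not best — profitable deviation exists. ✗
Lab 2 (research lead late-stage), facing Invest lightly: Publish gives 13, Patent gives -8, Withhold gives 1. Proposed Publish is best. ✓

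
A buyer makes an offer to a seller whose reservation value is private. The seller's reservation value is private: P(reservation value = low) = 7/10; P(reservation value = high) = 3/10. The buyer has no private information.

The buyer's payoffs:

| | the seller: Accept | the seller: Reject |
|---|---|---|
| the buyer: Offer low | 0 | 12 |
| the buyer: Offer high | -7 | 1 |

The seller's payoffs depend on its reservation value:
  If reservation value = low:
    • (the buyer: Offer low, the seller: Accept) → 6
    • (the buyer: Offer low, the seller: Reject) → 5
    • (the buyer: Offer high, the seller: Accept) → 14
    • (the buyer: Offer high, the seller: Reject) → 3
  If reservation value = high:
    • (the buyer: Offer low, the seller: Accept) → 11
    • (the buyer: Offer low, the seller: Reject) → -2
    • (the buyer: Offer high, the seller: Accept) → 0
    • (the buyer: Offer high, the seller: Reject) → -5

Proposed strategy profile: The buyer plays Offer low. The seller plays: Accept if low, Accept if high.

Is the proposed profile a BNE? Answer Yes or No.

A profile is a BNE iff every type of every player is best-responding given beliefs about the other side.
The buyer plays Offer low: E[Offer low] = 7/10·(0) + 3/10·(0) = 0; E[Offer high] = -7. Best-responding. ✓
The seller (reservation value low), facing Offer low: Accept gives 6, Reject gives 5. Proposed Accept is best. ✓
The seller (reservation value high), facing Offer low: Accept gives 11, Reject gives -2. Proposed Accept is best. ✓

Yes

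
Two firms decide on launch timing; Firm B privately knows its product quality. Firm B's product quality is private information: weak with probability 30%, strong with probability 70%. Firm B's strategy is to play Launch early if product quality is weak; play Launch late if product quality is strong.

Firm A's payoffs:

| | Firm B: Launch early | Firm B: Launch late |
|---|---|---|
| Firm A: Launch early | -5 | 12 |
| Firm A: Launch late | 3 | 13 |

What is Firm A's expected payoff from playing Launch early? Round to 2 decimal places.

E[Launch early] = 0.3·(-5) + 0.7·12 = (-1.5) + 8.4 = 6.9

6.90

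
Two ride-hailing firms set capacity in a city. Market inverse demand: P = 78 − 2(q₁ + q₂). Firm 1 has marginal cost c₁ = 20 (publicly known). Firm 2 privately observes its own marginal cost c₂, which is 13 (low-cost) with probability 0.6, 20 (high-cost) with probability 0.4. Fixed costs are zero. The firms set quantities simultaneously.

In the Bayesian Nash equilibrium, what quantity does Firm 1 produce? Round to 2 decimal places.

8.97

Type-c best response for Firm 2: q₂(c) = (78 − c)/4 − q₁/2.
Firm 1 maximizes expected profit; its first-order condition is 78 − 4q₁ − 2E[q₂] − 20 = 0.
Substituting E[q₂] and solving: E[c₂] = 15.8, so q₁ = (78 − 2·20 + 15.8)/6 = 8.96667.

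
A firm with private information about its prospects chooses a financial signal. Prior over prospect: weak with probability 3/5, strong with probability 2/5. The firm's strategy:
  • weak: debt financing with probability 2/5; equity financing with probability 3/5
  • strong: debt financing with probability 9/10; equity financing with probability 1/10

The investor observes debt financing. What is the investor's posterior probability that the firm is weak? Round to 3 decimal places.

P(debt financing) = (3/5)·(2/5) + (2/5)·(9/10) = 3/5
P(weak | debt financing) = ((3/5)·(2/5)) / (3/5) = (6/25) / (3/5) = 2/5

0.400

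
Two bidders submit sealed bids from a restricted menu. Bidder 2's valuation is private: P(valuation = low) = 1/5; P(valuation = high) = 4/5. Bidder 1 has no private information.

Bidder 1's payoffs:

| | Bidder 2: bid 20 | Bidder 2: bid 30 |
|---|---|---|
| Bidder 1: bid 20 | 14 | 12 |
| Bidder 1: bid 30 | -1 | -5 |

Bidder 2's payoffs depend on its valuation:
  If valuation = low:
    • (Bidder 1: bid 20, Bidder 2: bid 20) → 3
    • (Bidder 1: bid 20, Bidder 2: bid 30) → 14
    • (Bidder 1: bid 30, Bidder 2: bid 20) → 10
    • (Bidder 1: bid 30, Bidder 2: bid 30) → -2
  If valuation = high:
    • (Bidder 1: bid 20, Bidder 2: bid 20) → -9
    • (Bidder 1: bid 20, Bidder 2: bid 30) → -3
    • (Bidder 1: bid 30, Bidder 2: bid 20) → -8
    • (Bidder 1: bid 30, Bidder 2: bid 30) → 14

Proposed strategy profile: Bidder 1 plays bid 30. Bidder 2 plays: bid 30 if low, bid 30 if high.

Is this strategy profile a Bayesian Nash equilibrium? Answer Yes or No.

No

Bidder 1 plays bid 30: E[bid 30] = 1/5·(-5) + 4/5·(-5) = -5; E[bid 20] = 12. Not best-responding. ✗
Bidder 2 (valuation low), facing bid 30: bid 20 gives 10, bid 30 gives -2. Proposed bid 30 is not best — profitable deviation exists. ✗
Bidder 2 (valuation high), facing bid 30: bid 20 gives -8, bid 30 gives 14. Proposed bid 30 is best. ✓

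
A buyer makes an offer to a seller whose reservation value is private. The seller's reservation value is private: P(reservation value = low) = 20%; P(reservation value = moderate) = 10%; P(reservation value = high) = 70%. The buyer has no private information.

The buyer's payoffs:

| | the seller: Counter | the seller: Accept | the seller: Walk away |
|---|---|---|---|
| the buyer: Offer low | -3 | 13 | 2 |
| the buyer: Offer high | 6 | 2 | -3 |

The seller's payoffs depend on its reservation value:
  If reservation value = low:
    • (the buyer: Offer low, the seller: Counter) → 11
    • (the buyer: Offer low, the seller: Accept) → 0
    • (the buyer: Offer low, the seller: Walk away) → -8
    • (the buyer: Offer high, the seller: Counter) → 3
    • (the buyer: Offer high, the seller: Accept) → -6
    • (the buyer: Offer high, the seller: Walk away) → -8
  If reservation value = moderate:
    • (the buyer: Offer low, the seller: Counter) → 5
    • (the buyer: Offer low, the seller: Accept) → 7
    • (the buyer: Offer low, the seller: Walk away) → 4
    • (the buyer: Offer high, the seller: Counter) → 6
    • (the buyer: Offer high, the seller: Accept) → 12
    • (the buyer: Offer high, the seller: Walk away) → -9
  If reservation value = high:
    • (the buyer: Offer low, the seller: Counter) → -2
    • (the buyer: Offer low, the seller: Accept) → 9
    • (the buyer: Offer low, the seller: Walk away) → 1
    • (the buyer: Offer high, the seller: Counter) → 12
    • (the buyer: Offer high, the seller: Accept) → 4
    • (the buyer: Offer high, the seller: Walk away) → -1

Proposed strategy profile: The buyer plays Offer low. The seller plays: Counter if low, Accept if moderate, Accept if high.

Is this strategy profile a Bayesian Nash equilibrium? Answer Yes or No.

A profile is a BNE iff every type of every player is best-responding given beliefs about the other side.
The buyer plays Offer low: E[Offer low] = 0.2·(-3) + 0.1·(13) + 0.7·(13) = 9.8; E[Offer high] = 2.8. Best-responding. ✓
The seller (reservation value low), facing Offer low: Counter gives 11, Accept gives 0, Walk away gives -8. Proposed Counter is best. ✓
The seller (reservation value moderate), facing Offer low: Counter gives 5, Accept gives 7, Walk away gives 4. Proposed Accept is best. ✓
The seller (reservation value high), facing Offer low: Counter gives -2, Accept gives 9, Walk away gives 1. Proposed Accept is best. ✓

Yes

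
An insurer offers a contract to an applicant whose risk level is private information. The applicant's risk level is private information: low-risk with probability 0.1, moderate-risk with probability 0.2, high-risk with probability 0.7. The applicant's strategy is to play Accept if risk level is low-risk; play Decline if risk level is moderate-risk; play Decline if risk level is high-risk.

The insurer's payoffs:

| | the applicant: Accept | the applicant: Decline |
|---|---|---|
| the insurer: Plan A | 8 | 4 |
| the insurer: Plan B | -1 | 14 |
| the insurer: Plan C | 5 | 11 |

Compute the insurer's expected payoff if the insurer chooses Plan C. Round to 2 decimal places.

Take the expectation over the applicant's risk level, weighting each type's action by its prior probability.
E[Plan C] = 0.1·5 + 0.2·11 + 0.7·11 = 0.5 + 2.2 + 7.7 = 10.4

10.40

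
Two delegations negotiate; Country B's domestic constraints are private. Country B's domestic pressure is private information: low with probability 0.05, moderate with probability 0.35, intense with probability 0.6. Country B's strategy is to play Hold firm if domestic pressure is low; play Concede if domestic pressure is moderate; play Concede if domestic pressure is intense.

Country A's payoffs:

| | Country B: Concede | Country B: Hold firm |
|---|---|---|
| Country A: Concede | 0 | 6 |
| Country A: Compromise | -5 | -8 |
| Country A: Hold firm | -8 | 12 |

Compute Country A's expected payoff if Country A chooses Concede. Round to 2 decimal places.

E[Concede] = 0.05·6 + 0.35·0 + 0.6·0 = 0.3 + 0 + 0 = 0.3

0.30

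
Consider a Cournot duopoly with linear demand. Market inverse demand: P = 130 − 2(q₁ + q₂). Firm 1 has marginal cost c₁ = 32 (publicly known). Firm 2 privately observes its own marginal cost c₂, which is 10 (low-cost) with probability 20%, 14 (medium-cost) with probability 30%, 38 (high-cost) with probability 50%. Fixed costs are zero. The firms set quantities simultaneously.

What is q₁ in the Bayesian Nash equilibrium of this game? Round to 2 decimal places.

Type-c best response for Firm 2: q₂(c) = (130 − c)/4 − q₁/2.
Firm 1 maximizes expected profit; its first-order condition is 130 − 4q₁ − 2E[q₂] − 32 = 0.
Substituting E[q₂] and solving: E[c₂] = 25.2, so q₁ = (130 − 2·32 + 25.2)/6 = 15.2.

15.20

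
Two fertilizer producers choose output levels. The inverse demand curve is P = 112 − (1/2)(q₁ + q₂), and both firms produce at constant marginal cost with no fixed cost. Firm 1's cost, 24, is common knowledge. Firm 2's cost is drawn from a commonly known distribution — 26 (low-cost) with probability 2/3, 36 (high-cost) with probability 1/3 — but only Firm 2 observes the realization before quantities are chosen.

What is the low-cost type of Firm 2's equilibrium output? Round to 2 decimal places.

Firm 2 with cost c maximizes (112 − (1/2)(q₁+q₂) − c)·q₂, giving q₂(c) = (112 − c − (1/2)q₁).
E[c₂] = 2/3·26 + 1/3·36 = 29.3333
Firm 1's FOC against E[q₂] yields q₁ = (112 − 2·24 + E[c₂])/(3/2) = (112 − 48 + 29.3333)/(3/2) = 62.2222.
q₂(low-cost) = (112 − 26 − (1/2)·62.2222) = 54.8889.

54.89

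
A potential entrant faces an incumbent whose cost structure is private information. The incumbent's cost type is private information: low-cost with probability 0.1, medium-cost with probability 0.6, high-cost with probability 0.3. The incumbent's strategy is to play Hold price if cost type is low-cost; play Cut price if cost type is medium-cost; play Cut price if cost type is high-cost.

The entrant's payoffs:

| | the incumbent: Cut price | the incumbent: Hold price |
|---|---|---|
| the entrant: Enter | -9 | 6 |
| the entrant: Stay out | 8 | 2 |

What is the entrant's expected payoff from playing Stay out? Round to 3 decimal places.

7.400

E[Stay out] = 0.1·2 + 0.6·8 + 0.3·8 = 0.2 + 4.8 + 2.4 = 7.4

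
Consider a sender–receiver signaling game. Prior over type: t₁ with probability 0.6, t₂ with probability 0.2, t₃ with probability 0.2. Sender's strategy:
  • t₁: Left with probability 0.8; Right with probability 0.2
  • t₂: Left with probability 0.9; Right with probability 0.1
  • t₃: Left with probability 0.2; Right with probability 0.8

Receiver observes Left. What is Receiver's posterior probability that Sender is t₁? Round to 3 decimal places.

P(Left) = 0.6·0.8 + 0.2·0.9 + 0.2·0.2 = 0.7
P(t₁ | Left) = (0.6·0.8) / 0.7 = 0.48 / 0.7 = 0.685714

0.686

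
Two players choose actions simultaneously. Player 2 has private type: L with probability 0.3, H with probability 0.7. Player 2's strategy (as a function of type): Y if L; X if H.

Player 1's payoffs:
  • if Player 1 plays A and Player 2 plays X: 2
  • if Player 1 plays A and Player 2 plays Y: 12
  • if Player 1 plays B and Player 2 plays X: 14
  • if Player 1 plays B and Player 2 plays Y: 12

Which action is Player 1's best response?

B

E[A] = 0.3·(12) + 0.7·(2) = 5
E[B] = 0.3·(12) + 0.7·(14) = 13.4
Best response: B (13.4 is the largest).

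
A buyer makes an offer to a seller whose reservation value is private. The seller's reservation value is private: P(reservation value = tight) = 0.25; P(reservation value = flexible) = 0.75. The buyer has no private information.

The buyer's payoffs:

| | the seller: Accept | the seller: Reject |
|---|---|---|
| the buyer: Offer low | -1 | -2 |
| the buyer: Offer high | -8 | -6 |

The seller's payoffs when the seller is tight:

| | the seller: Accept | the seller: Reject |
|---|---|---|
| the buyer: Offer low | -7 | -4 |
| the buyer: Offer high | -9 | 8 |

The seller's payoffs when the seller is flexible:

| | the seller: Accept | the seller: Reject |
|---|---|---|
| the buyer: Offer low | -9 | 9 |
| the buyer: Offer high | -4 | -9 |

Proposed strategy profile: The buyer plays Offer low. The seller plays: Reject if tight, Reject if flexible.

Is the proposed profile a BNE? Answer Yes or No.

The buyer plays Offer low: E[Offer low] = 0.25·(-2) + 0.75·(-2) = -2; E[Offer high] = -6. Best-responding. ✓
The seller (reservation value tight), facing Offer low: Accept gives -7, Reject gives -4. Proposed Reject is best. ✓
The seller (reservation value flexible), facing Offer low: Accept gives -9, Reject gives 9. Proposed Reject is best. ✓

Yes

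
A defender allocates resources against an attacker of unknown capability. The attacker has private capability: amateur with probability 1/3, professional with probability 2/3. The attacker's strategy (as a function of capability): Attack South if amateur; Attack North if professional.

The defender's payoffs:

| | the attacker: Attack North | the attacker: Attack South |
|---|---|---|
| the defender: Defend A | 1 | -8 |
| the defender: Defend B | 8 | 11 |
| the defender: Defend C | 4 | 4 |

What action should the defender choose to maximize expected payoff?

Defend B

E[Defend A] = 1/3·(-8) + 2/3·(1) = -2
E[Defend B] = 1/3·(11) + 2/3·(8) = 9
E[Defend C] = 1/3·(4) + 2/3·(4) = 4
Best response: Defend B (9 is the largest).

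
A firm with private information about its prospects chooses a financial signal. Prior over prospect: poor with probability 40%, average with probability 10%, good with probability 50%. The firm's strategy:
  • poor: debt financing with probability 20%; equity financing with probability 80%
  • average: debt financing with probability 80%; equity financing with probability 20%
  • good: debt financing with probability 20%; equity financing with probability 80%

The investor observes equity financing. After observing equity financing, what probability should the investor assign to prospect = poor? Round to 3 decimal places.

0.432

Apply Bayes' rule using the sender's strategy as the likelihood.
P(equity financing) = 0.4·0.8 + 0.1·0.2 + 0.5·0.8 = 0.74
P(poor | equity financing) = (0.4·0.8) / 0.74 = 0.32 / 0.74 = 0.432432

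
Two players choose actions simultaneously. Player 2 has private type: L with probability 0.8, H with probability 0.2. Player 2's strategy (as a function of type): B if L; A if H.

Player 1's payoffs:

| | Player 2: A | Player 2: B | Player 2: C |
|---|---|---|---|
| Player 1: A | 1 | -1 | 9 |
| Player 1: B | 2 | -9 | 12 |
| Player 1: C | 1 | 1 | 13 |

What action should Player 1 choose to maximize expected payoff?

Compute Player 1's expected payoff for each action, taking the expectation over Player 2's type.
E[A] = 0.8·(-1) + 0.2·(1) = -0.6
E[B] = 0.8·(-9) + 0.2·(2) = -6.8
E[C] = 0.8·(1) + 0.2·(1) = 1
Best response: C (1 is the largest).

C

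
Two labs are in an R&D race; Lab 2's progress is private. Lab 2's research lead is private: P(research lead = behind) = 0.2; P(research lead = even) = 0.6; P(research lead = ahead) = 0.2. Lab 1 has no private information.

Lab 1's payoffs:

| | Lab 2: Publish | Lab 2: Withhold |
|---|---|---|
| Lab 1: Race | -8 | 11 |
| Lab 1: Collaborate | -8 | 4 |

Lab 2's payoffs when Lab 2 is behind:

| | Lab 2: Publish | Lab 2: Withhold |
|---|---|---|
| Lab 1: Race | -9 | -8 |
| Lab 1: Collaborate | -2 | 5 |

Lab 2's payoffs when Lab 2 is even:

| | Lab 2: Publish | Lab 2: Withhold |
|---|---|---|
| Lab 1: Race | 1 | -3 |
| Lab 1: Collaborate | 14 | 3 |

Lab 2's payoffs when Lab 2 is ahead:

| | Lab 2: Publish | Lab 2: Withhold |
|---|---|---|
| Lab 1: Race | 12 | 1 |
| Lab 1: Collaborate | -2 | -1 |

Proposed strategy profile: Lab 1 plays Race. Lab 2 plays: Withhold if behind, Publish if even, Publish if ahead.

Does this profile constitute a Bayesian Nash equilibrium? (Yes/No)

Yes

Lab 1 plays Race: E[Race] = 0.2·(11) + 0.6·(-8) + 0.2·(-8) = -4.2; E[Collaborate] = -5.6. Best-responding. ✓
Lab 2 (research lead behind), facing Race: Publish gives -9, Withhold gives -8. Proposed Withhold is best. ✓
Lab 2 (research lead even), facing Race: Publish gives 1, Withhold gives -3. Proposed Publish is best. ✓
Lab 2 (research lead ahead), facing Race: Publish gives 12, Withhold gives 1. Proposed Publish is best. ✓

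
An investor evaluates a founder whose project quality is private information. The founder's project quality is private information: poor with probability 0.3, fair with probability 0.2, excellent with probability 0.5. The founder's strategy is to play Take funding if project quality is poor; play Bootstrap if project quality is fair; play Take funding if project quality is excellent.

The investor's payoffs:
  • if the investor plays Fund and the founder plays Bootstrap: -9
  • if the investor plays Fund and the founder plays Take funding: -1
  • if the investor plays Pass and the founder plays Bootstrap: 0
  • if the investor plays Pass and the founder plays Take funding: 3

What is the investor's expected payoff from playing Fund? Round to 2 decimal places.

-2.60

Take the expectation over the founder's project quality, weighting each type's action by its prior probability.
E[Fund] = 0.3·(-1) + 0.2·(-9) + 0.5·(-1) = (-0.3) + (-1.8) + (-0.5) = -2.6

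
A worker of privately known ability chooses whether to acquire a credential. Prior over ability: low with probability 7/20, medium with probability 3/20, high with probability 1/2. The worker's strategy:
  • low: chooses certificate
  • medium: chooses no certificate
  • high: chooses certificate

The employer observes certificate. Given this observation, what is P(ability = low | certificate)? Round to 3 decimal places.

P(certificate) = (7/20)·1 + (3/20)·0 + (1/2)·1 = 17/20
P(low | certificate) = ((7/20)·1) / (17/20) = (7/20) / (17/20) = 7/17

0.412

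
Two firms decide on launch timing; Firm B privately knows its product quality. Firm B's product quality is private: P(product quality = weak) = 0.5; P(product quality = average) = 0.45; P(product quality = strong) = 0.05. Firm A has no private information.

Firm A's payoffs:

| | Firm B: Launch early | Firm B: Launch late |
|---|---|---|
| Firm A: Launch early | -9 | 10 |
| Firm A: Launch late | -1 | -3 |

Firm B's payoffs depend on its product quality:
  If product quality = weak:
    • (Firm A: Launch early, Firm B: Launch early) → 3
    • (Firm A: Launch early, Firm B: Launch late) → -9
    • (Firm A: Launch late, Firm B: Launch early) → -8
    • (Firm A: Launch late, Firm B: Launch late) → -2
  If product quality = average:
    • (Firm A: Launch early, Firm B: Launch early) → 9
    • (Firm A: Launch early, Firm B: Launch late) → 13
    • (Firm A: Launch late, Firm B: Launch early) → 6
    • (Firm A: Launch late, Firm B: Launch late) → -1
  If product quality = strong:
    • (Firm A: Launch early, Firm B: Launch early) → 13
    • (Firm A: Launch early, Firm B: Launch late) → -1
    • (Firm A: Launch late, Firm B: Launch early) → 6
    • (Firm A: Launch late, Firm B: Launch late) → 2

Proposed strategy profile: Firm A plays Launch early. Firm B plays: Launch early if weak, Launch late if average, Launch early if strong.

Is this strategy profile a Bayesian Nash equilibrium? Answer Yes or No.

Yes

A profile is a BNE iff every type of every player is best-responding given beliefs about the other side.
Firm A plays Launch early: E[Launch early] = 0.5·(-9) + 0.45·(10) + 0.05·(-9) = -0.45; E[Launch late] = -1.9. Best-responding. ✓
Firm B (product quality weak), facing Launch early: Launch early gives 3, Launch late gives -9. Proposed Launch early is best. ✓
Firm B (product quality average), facing Launch early: Launch early gives 9, Launch late gives 13. Proposed Launch late is best. ✓
Firm B (product quality strong), facing Launch early: Launch early gives 13, Launch late gives -1. Proposed Launch early is best. ✓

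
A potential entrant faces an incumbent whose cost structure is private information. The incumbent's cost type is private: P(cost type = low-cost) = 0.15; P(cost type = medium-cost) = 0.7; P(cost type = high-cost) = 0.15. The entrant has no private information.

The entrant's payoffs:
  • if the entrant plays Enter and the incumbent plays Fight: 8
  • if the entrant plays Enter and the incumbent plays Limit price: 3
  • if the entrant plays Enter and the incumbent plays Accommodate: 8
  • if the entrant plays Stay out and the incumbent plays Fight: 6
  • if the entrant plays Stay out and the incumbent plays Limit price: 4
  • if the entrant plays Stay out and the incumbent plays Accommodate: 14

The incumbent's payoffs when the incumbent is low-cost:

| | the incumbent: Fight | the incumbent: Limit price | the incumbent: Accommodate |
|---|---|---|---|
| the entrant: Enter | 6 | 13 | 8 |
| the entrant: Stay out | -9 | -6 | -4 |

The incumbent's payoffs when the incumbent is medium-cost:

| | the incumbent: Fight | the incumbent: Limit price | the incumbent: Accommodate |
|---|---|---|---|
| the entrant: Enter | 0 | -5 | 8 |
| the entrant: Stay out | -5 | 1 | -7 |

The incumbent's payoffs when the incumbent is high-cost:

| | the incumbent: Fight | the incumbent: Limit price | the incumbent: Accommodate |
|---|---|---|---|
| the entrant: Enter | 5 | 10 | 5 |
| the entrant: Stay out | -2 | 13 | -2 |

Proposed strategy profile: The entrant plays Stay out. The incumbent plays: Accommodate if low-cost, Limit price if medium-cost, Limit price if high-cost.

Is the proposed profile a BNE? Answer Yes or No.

A profile is a BNE iff every type of every player is best-responding given beliefs about the other side.
The entrant plays Stay out: E[Stay out] = 0.15·(14) + 0.7·(4) + 0.15·(4) = 5.5; E[Enter] = 3.75. Best-responding. ✓
The incumbent (cost type low-cost), facing Stay out: Fight gives -9, Limit price gives -6, Accommodate gives -4. Proposed Accommodate is best. ✓
The incumbent (cost type medium-cost), facing Stay out: Fight gives -5, Limit price gives 1, Accommodate gives -7. Proposed Limit price is best. ✓
The incumbent (cost type high-cost), facing Stay out: Fight gives -2, Limit price gives 13, Accommodate gives -2. Proposed Limit price is best. ✓

Yes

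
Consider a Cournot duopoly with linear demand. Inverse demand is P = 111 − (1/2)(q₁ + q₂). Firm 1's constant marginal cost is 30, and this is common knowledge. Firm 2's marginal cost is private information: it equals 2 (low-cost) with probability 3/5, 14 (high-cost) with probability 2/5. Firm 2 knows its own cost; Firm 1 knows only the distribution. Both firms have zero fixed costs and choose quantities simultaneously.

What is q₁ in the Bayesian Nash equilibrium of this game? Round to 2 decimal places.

38.53

Type-c best response for Firm 2: q₂(c) = (111 − c) − q₁/2.
Firm 1 maximizes expected profit; its first-order condition is 111 − q₁ − (1/2)E[q₂] − 30 = 0.
Substituting E[q₂] and solving: E[c₂] = 6.8, so q₁ = (111 − 2·30 + 6.8)/(3/2) = 38.5333.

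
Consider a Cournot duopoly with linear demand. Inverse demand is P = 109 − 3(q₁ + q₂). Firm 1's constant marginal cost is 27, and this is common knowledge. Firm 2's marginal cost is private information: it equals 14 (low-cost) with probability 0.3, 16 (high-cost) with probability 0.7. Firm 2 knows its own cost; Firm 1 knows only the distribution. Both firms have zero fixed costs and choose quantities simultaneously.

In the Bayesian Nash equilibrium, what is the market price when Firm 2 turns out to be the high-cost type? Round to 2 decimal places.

50.77

Firm 2 with cost c maximizes (109 − 3(q₁+q₂) − c)·q₂, giving q₂(c) = (109 − c − 3q₁)/6.
E[c₂] = 0.3·14 + 0.7·16 = 15.4
Firm 1's FOC against E[q₂] yields q₁ = (109 − 2·27 + E[c₂])/9 = (109 − 54 + 15.4)/9 = 7.82222.
q₂(high-cost) = 11.5889, so P = 109 − 3·(7.82222 + 11.5889) = 50.7667.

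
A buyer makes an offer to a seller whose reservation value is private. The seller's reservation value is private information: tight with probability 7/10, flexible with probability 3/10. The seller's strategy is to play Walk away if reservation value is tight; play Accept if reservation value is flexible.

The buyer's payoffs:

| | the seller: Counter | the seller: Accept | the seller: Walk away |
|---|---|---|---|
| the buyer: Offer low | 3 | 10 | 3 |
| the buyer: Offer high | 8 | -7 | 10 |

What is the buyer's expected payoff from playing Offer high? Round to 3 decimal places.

4.900

Take the expectation over the seller's reservation value, weighting each type's action by its prior probability.
E[Offer high] = 7/10·10 + 3/10·(-7) = 7 + (-21/10) = 49/10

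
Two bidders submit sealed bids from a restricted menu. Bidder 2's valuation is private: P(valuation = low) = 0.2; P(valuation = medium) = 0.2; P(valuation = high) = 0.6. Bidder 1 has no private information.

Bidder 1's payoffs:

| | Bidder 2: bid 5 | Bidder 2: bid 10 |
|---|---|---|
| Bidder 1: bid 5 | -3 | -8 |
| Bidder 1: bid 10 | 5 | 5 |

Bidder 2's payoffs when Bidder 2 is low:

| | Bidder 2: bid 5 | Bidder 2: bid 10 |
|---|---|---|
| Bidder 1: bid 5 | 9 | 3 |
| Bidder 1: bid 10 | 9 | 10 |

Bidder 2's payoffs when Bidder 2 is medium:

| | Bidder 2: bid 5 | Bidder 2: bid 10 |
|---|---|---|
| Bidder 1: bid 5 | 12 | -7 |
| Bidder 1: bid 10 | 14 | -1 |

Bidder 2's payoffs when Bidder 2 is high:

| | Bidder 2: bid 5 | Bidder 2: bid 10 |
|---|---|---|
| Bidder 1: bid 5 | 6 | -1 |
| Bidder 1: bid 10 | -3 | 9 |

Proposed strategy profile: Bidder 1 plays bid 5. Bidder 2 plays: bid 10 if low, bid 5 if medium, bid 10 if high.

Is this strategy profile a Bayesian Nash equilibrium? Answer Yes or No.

A profile is a BNE iff every type of every player is best-responding given beliefs about the other side.
Bidder 1 plays bid 5: E[bid 5] = 0.2·(-8) + 0.2·(-3) + 0.6·(-8) = -7; E[bid 10] = 5. Not best-responding. ✗
Bidder 2 (valuation low), facing bid 5: bid 5 gives 9, bid 10 gives 3. Proposed bid 10 is not best — profitable deviation exists. ✗
Bidder 2 (valuation medium), facing bid 5: bid 5 gives 12, bid 10 gives -7. Proposed bid 5 is best. ✓
Bidder 2 (valuation high), facing bid 5: bid 5 gives 6, bid 10 gives -1. Proposed bid 10 is not best — profitable deviation exists. ✗

No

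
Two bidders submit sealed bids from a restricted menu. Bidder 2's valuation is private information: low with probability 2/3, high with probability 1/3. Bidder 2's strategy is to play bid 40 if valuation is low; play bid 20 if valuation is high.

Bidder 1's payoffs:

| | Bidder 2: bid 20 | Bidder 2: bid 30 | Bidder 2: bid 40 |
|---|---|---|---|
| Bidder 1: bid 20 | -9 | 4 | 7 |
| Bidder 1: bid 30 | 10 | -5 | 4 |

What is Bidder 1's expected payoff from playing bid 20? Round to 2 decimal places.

E[bid 20] = 2/3·7 + 1/3·(-9) = 14/3 + (-3) = 5/3

1.67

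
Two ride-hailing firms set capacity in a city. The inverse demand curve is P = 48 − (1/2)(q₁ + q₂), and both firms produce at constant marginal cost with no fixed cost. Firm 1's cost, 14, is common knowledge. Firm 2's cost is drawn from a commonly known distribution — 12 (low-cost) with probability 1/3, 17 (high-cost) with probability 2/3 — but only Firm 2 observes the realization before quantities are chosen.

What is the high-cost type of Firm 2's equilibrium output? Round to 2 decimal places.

19.22

Type-c best response for Firm 2: q₂(c) = (48 − c) − q₁/2.
Firm 1 maximizes expected profit; its first-order condition is 48 − q₁ − (1/2)E[q₂] − 14 = 0.
Substituting E[q₂] and solving: E[c₂] = 15.3333, so q₁ = (48 − 2·14 + 15.3333)/(3/2) = 23.5556.
q₂(high-cost) = (48 − 17 − (1/2)·23.5556) = 19.2222.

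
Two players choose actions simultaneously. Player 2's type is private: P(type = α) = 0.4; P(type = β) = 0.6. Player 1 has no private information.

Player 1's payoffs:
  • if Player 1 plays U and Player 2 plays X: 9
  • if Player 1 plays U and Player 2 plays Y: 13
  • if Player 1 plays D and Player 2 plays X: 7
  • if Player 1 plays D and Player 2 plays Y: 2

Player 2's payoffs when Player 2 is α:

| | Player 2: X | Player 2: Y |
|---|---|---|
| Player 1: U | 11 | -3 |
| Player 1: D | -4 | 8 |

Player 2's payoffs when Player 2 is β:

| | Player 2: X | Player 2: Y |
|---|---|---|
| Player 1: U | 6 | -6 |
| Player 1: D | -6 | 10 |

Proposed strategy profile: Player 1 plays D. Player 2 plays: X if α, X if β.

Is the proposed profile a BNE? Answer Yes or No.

Player 1 plays D: E[D] = 0.4·(7) + 0.6·(7) = 7; E[U] = 9. Not best-responding. ✗
Player 2 (type α), facing D: X gives -4, Y gives 8. Proposed X is not best — profitable deviation exists. ✗
Player 2 (type β), facing D: X gives -6, Y gives 10. Proposed X is not best — profitable deviation exists. ✗

No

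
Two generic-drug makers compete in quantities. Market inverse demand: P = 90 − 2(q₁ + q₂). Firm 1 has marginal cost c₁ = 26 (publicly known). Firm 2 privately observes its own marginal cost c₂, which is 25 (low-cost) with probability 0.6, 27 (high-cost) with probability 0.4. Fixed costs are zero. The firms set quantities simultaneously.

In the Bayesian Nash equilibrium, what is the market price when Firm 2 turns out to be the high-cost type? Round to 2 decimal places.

47.87

Type-c best response for Firm 2: q₂(c) = (90 − c)/4 − q₁/2.
Firm 1 maximizes expected profit; its first-order condition is 90 − 4q₁ − 2E[q₂] − 26 = 0.
Substituting E[q₂] and solving: E[c₂] = 25.8, so q₁ = (90 − 2·26 + 25.8)/6 = 10.6333.
q₂(high-cost) = 10.4333, so P = 90 − 2·(10.6333 + 10.4333) = 47.8667.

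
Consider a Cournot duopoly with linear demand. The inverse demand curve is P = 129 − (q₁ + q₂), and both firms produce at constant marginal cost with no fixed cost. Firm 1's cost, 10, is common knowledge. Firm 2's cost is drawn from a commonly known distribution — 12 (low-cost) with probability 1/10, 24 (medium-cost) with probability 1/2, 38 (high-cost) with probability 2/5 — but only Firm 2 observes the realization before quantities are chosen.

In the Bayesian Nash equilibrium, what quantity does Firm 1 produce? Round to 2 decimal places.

45.80

Type-c best response for Firm 2: q₂(c) = (129 − c)/2 − q₁/2.
Firm 1 maximizes expected profit; its first-order condition is 129 − 2q₁ − E[q₂] − 10 = 0.
Substituting E[q₂] and solving: E[c₂] = 28.4, so q₁ = (129 − 2·10 + 28.4)/3 = 45.8.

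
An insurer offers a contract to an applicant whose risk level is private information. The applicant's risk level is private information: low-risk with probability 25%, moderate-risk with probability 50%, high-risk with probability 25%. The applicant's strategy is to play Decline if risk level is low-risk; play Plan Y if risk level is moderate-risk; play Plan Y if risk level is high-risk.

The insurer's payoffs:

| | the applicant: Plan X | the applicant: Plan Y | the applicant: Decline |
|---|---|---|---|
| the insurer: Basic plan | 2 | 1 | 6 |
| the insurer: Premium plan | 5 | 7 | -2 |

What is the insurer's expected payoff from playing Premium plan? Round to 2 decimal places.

4.75

E[Premium plan] = 0.25·(-2) + 0.5·7 + 0.25·7 = (-0.5) + 3.5 + 1.75 = 4.75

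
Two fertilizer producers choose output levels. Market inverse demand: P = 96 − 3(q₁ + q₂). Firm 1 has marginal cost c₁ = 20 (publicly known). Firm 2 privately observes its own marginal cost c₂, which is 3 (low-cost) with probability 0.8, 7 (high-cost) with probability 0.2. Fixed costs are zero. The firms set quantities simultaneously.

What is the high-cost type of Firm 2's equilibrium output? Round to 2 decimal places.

11.51

Type-c best response for Firm 2: q₂(c) = (96 − c)/6 − q₁/2.
Firm 1 maximizes expected profit; its first-order condition is 96 − 6q₁ − 3E[q₂] − 20 = 0.
Substituting E[q₂] and solving: E[c₂] = 3.8, so q₁ = (96 − 2·20 + 3.8)/9 = 6.64444.
q₂(high-cost) = (96 − 7 − 3·6.64444)/6 = 11.5111.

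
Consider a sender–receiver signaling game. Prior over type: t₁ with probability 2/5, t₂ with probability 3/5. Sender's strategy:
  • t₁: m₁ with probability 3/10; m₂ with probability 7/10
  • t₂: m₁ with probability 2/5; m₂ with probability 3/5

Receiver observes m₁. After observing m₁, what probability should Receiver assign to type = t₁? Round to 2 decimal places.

P(m₁) = (2/5)·(3/10) + (3/5)·(2/5) = 9/25
P(t₁ | m₁) = ((2/5)·(3/10)) / (9/25) = (3/25) / (9/25) = 1/3

0.33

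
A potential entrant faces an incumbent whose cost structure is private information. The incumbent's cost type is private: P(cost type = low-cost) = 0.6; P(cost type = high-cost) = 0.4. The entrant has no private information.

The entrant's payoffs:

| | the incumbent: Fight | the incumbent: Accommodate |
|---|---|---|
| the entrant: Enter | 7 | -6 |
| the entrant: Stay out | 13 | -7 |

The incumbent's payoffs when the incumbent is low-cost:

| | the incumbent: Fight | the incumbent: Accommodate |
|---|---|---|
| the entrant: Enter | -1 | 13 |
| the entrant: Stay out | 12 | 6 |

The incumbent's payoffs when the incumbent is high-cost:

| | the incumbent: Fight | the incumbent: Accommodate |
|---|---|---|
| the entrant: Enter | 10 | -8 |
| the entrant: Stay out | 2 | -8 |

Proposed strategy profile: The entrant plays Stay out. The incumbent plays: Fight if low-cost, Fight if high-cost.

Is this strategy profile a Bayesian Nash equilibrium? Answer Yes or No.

Yes

A profile is a BNE iff every type of every player is best-responding given beliefs about the other side.
The entrant plays Stay out: E[Stay out] = 0.6·(13) + 0.4·(13) = 13; E[Enter] = 7. Best-responding. ✓
The incumbent (cost type low-cost), facing Stay out: Fight gives 12, Accommodate gives 6. Proposed Fight is best. ✓
The incumbent (cost type high-cost), facing Stay out: Fight gives 2, Accommodate gives -8. Proposed Fight is best. ✓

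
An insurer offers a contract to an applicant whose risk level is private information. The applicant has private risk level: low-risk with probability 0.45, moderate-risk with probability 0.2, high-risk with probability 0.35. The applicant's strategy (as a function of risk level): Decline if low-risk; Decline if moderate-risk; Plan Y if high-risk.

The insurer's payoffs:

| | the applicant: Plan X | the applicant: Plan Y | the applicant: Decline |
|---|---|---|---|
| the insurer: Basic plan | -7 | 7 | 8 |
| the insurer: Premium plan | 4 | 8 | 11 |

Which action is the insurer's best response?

Compute the insurer's expected payoff for each action, taking the expectation over the applicant's type.
E[Basic plan] = 0.45·(8) + 0.2·(8) + 0.35·(7) = 7.65
E[Premium plan] = 0.45·(11) + 0.2·(11) + 0.35·(8) = 9.95
Best response: Premium plan (9.95 is the largest).

Premium plan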